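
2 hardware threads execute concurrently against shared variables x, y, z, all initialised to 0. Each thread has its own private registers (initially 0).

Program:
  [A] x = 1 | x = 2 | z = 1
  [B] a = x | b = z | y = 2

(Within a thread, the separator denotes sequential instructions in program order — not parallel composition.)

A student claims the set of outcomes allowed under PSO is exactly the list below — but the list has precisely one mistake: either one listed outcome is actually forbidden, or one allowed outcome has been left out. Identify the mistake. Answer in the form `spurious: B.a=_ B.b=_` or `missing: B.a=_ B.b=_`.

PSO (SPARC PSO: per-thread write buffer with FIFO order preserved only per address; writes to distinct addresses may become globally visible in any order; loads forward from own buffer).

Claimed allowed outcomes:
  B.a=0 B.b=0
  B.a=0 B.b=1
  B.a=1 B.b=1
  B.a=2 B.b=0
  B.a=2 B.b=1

missing: B.a=1 B.b=0

outcome vector order: (B.a,B.b)
PSO (6): <0 0> <0 1> <1 0> <1 1> <2 0> <2 1>
PSO∖claimed = {<1 0>}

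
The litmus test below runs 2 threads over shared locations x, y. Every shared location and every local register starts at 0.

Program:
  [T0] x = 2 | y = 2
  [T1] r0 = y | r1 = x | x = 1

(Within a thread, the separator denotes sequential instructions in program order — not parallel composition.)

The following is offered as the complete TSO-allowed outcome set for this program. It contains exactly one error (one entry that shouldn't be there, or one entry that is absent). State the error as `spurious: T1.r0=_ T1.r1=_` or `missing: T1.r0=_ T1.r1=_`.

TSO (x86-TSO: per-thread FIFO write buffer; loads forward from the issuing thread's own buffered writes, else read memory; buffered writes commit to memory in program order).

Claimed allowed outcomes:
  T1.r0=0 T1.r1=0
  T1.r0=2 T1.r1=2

outcome vector order: (T1.r0,T1.r1)
TSO: 3 outcomes — {(0,0), (0,2), (2,2)}
TSO∖claimed = {(0,2)}

missing: T1.r0=0 T1.r1=2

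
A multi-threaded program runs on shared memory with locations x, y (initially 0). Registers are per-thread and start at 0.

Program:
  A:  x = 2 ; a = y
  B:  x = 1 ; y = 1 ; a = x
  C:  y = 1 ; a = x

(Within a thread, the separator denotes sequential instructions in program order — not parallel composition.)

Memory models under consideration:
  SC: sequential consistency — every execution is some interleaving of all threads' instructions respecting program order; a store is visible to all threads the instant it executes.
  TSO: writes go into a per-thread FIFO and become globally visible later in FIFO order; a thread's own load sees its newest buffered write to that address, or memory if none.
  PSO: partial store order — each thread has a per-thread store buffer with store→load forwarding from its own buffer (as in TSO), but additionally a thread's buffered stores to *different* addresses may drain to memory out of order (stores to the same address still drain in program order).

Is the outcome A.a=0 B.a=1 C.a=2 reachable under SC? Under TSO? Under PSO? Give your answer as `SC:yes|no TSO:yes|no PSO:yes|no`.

SC:yes TSO:yes PSO:yes

outcome vector order: (A.a,B.a,C.a)
SC: 9 outcomes — {(0,1,1), (0,1,2), (0,2,2), (1,1,0), (1,1,1), (1,1,2), (1,2,0), (1,2,1), (1,2,2)}
TSO: 12 outcomes — {(0,1,0), (0,1,1), (0,1,2), (0,2,0), (0,2,1), (0,2,2), (1,1,0), (1,1,1), (1,1,2), (1,2,0), (1,2,1), (1,2,2)}
PSO: 12 outcomes — {(0,1,0), (0,1,1), (0,1,2), (0,2,0), (0,2,1), (0,2,2), (1,1,0), (1,1,1), (1,1,2), (1,2,0), (1,2,1), (1,2,2)}
target (0,1,2) ∈ {SC,TSO,PSO}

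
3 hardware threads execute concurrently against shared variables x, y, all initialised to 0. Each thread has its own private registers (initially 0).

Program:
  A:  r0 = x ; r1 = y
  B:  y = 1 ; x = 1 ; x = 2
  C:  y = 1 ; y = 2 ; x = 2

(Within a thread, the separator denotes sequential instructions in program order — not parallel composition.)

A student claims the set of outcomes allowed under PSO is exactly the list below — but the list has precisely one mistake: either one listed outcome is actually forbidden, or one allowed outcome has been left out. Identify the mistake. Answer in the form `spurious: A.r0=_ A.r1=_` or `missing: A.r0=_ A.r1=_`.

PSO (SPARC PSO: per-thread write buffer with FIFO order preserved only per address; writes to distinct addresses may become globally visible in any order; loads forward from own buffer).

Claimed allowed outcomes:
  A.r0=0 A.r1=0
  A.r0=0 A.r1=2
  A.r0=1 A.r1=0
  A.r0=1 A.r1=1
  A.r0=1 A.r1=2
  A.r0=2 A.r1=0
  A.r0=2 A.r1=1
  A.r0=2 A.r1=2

outcome vector order: (A.r0,A.r1)
PSO: 9 outcomes — {00; 01; 02; 10; 11; 12; 20; 21; 22}
PSO∖claimed = {01}

missing: A.r0=0 A.r1=1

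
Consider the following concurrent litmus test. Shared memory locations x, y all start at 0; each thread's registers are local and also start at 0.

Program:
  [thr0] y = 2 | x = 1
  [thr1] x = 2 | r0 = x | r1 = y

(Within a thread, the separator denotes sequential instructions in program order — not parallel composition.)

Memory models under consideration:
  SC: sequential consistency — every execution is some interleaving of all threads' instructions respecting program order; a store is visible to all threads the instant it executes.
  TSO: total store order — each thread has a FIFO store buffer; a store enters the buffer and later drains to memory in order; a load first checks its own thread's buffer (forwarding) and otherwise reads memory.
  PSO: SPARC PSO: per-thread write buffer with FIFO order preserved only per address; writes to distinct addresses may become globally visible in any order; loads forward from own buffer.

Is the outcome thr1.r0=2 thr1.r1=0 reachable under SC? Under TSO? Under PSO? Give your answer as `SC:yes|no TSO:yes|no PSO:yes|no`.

SC:yes TSO:yes PSO:yes

outcome vector order: (thr1.r0,thr1.r1)
SC: 3 outcomes — {(1,2); (2,0); (2,2)}
TSO: 3 outcomes — {(1,2); (2,0); (2,2)}
PSO: 4 outcomes — {(1,0); (1,2); (2,0); (2,2)}
target (2,0) ∈ {SC,TSO,PSO}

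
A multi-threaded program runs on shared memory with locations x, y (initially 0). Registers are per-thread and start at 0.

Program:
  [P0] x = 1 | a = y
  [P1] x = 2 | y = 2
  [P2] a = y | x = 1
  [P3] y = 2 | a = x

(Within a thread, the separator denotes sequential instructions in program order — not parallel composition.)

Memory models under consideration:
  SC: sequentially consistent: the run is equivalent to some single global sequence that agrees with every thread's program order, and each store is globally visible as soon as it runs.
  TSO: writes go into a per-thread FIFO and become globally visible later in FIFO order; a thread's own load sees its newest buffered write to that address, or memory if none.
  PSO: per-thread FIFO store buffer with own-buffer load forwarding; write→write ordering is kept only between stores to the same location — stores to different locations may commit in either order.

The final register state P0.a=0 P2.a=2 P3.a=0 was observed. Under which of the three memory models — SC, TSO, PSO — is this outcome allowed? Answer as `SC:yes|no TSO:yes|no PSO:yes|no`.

SC:no TSO:yes PSO:yes

outcome vector order: (P0.a,P2.a,P3.a)
[SC] allowed = {<0 0 1>, <0 0 2>, <0 2 1>, <0 2 2>, <2 0 0>, <2 0 1>, <2 0 2>, <2 2 0>, <2 2 1>, <2 2 2>}
[TSO] allowed = {<0 0 0>, <0 0 1>, <0 0 2>, <0 2 0>, <0 2 1>, <0 2 2>, <2 0 0>, <2 0 1>, <2 0 2>, <2 2 0>, <2 2 1>, <2 2 2>}
[PSO] allowed = {<0 0 0>, <0 0 1>, <0 0 2>, <0 2 0>, <0 2 1>, <0 2 2>, <2 0 0>, <2 0 1>, <2 0 2>, <2 2 0>, <2 2 1>, <2 2 2>}
target <0 2 0> ∈ {TSO,PSO}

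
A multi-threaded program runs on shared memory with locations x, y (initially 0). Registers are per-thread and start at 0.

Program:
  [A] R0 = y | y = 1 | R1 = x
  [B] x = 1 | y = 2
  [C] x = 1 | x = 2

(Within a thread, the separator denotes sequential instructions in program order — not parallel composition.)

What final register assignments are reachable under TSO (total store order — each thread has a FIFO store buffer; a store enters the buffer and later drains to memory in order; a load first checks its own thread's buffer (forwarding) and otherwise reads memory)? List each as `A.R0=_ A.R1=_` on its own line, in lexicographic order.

outcome vector order: (A.R0,A.R1)
|TSO outcomes| = 5

A.R0=0 A.R1=0
A.R0=0 A.R1=1
A.R0=0 A.R1=2
A.R0=2 A.R1=1
A.R0=2 A.R1=2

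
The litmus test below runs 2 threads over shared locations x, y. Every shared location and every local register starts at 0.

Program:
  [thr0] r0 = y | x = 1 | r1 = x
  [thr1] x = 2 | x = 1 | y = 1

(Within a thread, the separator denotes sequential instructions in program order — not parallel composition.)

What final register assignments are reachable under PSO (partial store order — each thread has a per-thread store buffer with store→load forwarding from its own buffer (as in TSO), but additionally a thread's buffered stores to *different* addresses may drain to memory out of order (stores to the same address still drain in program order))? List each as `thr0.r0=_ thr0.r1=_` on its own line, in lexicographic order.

thr0.r0=0 thr0.r1=1
thr0.r0=0 thr0.r1=2
thr0.r0=1 thr0.r1=1
thr0.r0=1 thr0.r1=2

outcome vector order: (thr0.r0,thr0.r1)
|PSO outcomes| = 4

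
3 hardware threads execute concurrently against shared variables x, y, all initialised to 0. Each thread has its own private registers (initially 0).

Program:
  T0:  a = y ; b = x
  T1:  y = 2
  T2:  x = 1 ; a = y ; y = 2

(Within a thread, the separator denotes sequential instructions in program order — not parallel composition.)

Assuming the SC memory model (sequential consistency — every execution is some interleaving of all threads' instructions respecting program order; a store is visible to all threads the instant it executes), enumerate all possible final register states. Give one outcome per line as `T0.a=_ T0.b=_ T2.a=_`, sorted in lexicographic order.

outcome vector order: (T0.a,T0.b,T2.a)
|SC outcomes| = 7

T0.a=0 T0.b=0 T2.a=0
T0.a=0 T0.b=0 T2.a=2
T0.a=0 T0.b=1 T2.a=0
T0.a=0 T0.b=1 T2.a=2
T0.a=2 T0.b=0 T2.a=2
T0.a=2 T0.b=1 T2.a=0
T0.a=2 T0.b=1 T2.a=2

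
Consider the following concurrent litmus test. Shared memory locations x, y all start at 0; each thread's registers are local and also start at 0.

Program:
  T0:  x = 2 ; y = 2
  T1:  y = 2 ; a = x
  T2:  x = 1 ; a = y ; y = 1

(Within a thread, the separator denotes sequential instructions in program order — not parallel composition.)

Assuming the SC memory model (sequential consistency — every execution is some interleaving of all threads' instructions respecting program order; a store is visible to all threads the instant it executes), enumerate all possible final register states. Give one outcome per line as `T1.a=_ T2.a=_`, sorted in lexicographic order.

outcome vector order: (T1.a,T2.a)
|SC outcomes| = 5

T1.a=0 T2.a=2
T1.a=1 T2.a=0
T1.a=1 T2.a=2
T1.a=2 T2.a=0
T1.a=2 T2.a=2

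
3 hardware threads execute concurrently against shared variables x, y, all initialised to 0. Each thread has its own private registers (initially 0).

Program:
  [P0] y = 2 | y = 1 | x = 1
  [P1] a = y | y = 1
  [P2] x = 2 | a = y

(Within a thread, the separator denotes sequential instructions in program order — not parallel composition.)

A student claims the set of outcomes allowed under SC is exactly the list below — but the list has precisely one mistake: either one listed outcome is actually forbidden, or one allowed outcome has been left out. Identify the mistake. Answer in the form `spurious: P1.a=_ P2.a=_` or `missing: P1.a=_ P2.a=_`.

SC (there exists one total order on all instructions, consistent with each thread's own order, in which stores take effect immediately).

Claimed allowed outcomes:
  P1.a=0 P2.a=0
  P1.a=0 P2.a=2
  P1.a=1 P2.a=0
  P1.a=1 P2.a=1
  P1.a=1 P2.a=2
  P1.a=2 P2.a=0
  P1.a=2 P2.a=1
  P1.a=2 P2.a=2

outcome vector order: (P1.a,P2.a)
[SC] allowed = {(0,0); (0,1); (0,2); (1,0); (1,1); (1,2); (2,0); (2,1); (2,2)}
SC∖claimed = {(0,1)}

missing: P1.a=0 P2.a=1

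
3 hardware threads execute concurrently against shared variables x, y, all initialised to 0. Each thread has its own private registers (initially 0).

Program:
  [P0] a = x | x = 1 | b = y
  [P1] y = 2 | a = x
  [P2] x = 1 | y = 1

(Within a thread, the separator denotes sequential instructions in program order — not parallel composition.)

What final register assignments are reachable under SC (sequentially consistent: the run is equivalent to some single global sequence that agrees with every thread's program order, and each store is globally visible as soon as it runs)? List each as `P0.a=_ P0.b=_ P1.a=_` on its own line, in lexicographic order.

outcome vector order: (P0.a,P0.b,P1.a)
|SC outcomes| = 10

P0.a=0 P0.b=0 P1.a=1
P0.a=0 P0.b=1 P1.a=0
P0.a=0 P0.b=1 P1.a=1
P0.a=0 P0.b=2 P1.a=0
P0.a=0 P0.b=2 P1.a=1
P0.a=1 P0.b=0 P1.a=1
P0.a=1 P0.b=1 P1.a=0
P0.a=1 P0.b=1 P1.a=1
P0.a=1 P0.b=2 P1.a=0
P0.a=1 P0.b=2 P1.a=1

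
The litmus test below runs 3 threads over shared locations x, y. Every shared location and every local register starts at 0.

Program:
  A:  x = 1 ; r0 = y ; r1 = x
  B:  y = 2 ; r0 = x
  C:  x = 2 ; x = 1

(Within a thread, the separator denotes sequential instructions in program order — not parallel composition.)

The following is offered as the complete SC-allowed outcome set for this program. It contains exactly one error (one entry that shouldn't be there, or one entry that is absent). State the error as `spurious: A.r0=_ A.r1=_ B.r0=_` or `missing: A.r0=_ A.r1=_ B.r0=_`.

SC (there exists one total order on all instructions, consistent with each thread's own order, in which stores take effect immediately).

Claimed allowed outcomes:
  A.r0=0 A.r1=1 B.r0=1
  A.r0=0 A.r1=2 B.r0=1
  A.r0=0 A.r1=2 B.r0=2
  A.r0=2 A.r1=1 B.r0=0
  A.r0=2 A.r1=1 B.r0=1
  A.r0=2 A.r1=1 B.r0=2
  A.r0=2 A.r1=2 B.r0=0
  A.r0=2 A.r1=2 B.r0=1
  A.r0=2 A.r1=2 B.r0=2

missing: A.r0=0 A.r1=1 B.r0=2

outcome vector order: (A.r0,A.r1,B.r0)
SC (10): <0 1 1>; <0 1 2>; <0 2 1>; <0 2 2>; <2 1 0>; <2 1 1>; <2 1 2>; <2 2 0>; <2 2 1>; <2 2 2>
SC∖claimed = {<0 1 2>}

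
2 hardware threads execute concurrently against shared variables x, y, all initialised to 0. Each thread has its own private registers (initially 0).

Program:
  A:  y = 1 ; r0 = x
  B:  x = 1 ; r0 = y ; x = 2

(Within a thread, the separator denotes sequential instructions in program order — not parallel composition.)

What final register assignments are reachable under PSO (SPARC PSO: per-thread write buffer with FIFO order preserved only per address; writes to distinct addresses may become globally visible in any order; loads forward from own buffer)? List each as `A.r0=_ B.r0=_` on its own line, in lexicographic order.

A.r0=0 B.r0=0
A.r0=0 B.r0=1
A.r0=1 B.r0=0
A.r0=1 B.r0=1
A.r0=2 B.r0=0
A.r0=2 B.r0=1

outcome vector order: (A.r0,B.r0)
|PSO outcomes| = 6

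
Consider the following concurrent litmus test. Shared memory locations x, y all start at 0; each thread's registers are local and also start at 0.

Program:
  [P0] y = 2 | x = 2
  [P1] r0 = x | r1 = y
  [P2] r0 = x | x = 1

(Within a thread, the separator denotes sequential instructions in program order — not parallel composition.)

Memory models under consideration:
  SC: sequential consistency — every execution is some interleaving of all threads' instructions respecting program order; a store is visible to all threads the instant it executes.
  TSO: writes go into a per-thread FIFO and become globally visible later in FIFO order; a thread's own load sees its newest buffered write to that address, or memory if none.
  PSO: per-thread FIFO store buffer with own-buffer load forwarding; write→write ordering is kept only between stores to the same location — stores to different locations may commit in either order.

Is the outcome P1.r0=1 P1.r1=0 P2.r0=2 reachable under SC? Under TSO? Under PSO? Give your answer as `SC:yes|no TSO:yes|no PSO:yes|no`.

SC:no TSO:no PSO:yes

outcome vector order: (P1.r0,P1.r1,P2.r0)
SC (9): 0/0/0; 0/0/2; 0/2/0; 0/2/2; 1/0/0; 1/2/0; 1/2/2; 2/2/0; 2/2/2
TSO (9): 0/0/0; 0/0/2; 0/2/0; 0/2/2; 1/0/0; 1/2/0; 1/2/2; 2/2/0; 2/2/2
PSO (12): 0/0/0; 0/0/2; 0/2/0; 0/2/2; 1/0/0; 1/0/2; 1/2/0; 1/2/2; 2/0/0; 2/0/2; 2/2/0; 2/2/2
target 1/0/2 ∈ {PSO}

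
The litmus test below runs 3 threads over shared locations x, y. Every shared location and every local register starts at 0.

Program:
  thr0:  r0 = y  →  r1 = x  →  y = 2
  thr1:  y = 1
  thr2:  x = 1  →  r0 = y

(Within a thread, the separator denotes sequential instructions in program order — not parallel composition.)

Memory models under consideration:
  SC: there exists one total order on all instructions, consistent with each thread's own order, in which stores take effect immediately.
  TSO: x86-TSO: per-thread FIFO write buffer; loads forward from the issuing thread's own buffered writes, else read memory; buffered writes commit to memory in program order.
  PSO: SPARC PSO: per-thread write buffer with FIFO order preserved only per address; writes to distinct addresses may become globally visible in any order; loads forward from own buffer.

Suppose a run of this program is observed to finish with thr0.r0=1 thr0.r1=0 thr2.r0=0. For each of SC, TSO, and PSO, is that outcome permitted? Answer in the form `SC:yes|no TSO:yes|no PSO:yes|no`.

outcome vector order: (thr0.r0,thr0.r1,thr2.r0)
SC (11): <0 0 0>, <0 0 1>, <0 0 2>, <0 1 0>, <0 1 1>, <0 1 2>, <1 0 1>, <1 0 2>, <1 1 0>, <1 1 1>, <1 1 2>
TSO (12): <0 0 0>, <0 0 1>, <0 0 2>, <0 1 0>, <0 1 1>, <0 1 2>, <1 0 0>, <1 0 1>, <1 0 2>, <1 1 0>, <1 1 1>, <1 1 2>
PSO (12): <0 0 0>, <0 0 1>, <0 0 2>, <0 1 0>, <0 1 1>, <0 1 2>, <1 0 0>, <1 0 1>, <1 0 2>, <1 1 0>, <1 1 1>, <1 1 2>
target <1 0 0> ∈ {TSO,PSO}

SC:no TSO:yes PSO:yes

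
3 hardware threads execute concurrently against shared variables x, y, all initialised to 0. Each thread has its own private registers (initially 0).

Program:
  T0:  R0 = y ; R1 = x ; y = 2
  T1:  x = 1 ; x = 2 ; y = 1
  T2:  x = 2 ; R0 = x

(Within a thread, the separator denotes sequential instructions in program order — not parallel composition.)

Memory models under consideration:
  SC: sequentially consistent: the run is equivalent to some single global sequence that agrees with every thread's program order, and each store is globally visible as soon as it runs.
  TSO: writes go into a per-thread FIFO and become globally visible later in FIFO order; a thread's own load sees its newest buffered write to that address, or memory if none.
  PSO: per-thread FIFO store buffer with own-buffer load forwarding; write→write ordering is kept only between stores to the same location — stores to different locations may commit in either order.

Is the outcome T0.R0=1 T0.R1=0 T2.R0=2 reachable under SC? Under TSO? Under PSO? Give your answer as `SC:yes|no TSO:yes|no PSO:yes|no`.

SC:no TSO:no PSO:yes

outcome vector order: (T0.R0,T0.R1,T2.R0)
SC: 8 outcomes — {0/0/1, 0/0/2, 0/1/1, 0/1/2, 0/2/1, 0/2/2, 1/2/1, 1/2/2}
TSO: 8 outcomes — {0/0/1, 0/0/2, 0/1/1, 0/1/2, 0/2/1, 0/2/2, 1/2/1, 1/2/2}
PSO: 12 outcomes — {0/0/1, 0/0/2, 0/1/1, 0/1/2, 0/2/1, 0/2/2, 1/0/1, 1/0/2, 1/1/1, 1/1/2, 1/2/1, 1/2/2}
target 1/0/2 ∈ {PSO}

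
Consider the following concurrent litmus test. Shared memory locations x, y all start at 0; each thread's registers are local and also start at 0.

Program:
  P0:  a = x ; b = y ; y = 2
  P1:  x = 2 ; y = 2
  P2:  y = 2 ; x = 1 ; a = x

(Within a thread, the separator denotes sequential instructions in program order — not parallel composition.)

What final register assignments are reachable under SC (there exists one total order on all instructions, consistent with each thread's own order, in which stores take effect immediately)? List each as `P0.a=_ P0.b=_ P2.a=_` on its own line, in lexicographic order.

outcome vector order: (P0.a,P0.b,P2.a)
|SC outcomes| = 9

P0.a=0 P0.b=0 P2.a=1
P0.a=0 P0.b=0 P2.a=2
P0.a=0 P0.b=2 P2.a=1
P0.a=0 P0.b=2 P2.a=2
P0.a=1 P0.b=2 P2.a=1
P0.a=1 P0.b=2 P2.a=2
P0.a=2 P0.b=0 P2.a=1
P0.a=2 P0.b=2 P2.a=1
P0.a=2 P0.b=2 P2.a=2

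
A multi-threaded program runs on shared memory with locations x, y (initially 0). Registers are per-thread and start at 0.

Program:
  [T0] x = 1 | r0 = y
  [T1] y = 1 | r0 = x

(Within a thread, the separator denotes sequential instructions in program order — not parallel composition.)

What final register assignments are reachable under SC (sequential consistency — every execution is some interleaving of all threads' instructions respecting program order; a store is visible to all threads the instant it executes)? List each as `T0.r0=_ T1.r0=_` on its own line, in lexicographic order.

T0.r0=0 T1.r0=1
T0.r0=1 T1.r0=0
T0.r0=1 T1.r0=1

outcome vector order: (T0.r0,T1.r0)
|SC outcomes| = 3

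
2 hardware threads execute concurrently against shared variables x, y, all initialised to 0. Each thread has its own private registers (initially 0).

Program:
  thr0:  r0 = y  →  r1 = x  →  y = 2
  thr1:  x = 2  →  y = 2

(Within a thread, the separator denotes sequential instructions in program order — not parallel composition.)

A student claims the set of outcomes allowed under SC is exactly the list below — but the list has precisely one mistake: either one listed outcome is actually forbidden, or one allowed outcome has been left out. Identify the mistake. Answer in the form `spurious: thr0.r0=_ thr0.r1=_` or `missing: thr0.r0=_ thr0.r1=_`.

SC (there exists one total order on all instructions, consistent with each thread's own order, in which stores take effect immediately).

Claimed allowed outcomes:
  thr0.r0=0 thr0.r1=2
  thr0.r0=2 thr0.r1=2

outcome vector order: (thr0.r0,thr0.r1)
under SC → 00 02 22
SC∖claimed = {00}

missing: thr0.r0=0 thr0.r1=0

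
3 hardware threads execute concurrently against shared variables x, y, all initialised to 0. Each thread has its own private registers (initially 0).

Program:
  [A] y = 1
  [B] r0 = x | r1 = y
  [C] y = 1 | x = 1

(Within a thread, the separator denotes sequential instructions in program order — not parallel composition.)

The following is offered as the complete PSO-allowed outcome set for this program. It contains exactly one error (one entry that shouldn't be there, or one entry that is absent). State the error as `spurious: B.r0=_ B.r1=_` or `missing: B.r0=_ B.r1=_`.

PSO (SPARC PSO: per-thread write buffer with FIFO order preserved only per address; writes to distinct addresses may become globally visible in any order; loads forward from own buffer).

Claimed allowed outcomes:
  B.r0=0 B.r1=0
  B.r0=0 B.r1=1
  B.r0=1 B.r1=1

outcome vector order: (B.r0,B.r1)
PSO: 4 outcomes — {(0,0) (0,1) (1,0) (1,1)}
PSO∖claimed = {(1,0)}

missing: B.r0=1 B.r1=0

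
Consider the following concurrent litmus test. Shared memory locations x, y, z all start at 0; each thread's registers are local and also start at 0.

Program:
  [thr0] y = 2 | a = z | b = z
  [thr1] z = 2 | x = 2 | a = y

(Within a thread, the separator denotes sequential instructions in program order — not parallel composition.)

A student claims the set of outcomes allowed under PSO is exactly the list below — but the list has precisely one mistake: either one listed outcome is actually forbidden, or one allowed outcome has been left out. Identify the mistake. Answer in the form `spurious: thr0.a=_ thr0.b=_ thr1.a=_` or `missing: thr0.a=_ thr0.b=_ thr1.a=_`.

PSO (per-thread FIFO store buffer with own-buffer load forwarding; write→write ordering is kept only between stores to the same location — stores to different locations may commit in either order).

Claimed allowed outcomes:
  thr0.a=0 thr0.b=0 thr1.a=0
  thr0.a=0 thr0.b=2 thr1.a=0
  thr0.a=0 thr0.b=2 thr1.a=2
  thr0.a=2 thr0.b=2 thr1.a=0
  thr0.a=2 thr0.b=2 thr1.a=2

outcome vector order: (thr0.a,thr0.b,thr1.a)
[PSO] allowed = {(0,0,0) (0,0,2) (0,2,0) (0,2,2) (2,2,0) (2,2,2)}
PSO∖claimed = {(0,0,2)}

missing: thr0.a=0 thr0.b=0 thr1.a=2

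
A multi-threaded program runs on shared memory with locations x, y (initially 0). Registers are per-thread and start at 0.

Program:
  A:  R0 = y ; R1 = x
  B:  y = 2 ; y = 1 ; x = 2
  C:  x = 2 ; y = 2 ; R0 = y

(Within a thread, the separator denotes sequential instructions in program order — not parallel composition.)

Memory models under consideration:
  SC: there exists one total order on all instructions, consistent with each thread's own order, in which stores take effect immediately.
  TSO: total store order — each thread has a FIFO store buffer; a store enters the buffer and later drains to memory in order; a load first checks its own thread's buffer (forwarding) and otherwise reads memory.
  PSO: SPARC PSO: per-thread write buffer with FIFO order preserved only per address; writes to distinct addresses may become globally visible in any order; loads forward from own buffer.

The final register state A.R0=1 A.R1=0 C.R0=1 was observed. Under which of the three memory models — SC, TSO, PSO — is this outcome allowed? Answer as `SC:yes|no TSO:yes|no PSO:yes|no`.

outcome vector order: (A.R0,A.R1,C.R0)
under SC → <0 0 1>; <0 0 2>; <0 2 1>; <0 2 2>; <1 0 2>; <1 2 1>; <1 2 2>; <2 0 1>; <2 0 2>; <2 2 1>; <2 2 2>
under TSO → <0 0 1>; <0 0 2>; <0 2 1>; <0 2 2>; <1 0 2>; <1 2 1>; <1 2 2>; <2 0 1>; <2 0 2>; <2 2 1>; <2 2 2>
under PSO → <0 0 1>; <0 0 2>; <0 2 1>; <0 2 2>; <1 0 1>; <1 0 2>; <1 2 1>; <1 2 2>; <2 0 1>; <2 0 2>; <2 2 1>; <2 2 2>
target <1 0 1> ∈ {PSO}

SC:no TSO:no PSO:yes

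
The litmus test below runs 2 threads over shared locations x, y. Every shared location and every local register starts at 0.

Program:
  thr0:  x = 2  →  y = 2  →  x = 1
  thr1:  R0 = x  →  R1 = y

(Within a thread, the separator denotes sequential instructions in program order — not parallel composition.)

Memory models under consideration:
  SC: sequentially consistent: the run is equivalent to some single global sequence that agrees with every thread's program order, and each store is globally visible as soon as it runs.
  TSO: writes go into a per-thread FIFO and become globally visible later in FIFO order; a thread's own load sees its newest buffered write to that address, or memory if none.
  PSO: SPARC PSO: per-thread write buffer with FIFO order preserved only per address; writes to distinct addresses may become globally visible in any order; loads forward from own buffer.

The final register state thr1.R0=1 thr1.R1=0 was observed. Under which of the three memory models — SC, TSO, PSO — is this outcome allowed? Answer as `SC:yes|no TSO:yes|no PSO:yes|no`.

outcome vector order: (thr1.R0,thr1.R1)
SC: 5 outcomes — {00; 02; 12; 20; 22}
TSO: 5 outcomes — {00; 02; 12; 20; 22}
PSO: 6 outcomes — {00; 02; 10; 12; 20; 22}
target 10 ∈ {PSO}

SC:no TSO:no PSO:yes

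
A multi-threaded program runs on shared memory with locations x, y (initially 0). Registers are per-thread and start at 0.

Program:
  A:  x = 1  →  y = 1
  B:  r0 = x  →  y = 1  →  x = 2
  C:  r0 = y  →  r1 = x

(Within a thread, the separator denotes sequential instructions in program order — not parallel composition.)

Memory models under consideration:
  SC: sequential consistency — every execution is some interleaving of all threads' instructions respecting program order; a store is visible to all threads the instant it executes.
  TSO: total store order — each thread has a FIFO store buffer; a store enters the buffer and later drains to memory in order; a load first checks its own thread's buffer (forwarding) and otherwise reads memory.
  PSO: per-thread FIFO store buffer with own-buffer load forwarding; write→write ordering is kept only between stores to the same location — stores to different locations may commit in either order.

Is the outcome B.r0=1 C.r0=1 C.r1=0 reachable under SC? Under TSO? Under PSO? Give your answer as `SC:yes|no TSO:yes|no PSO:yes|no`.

outcome vector order: (B.r0,C.r0,C.r1)
under SC → <0 0 0> <0 0 1> <0 0 2> <0 1 0> <0 1 1> <0 1 2> <1 0 0> <1 0 1> <1 0 2> <1 1 1> <1 1 2>
under TSO → <0 0 0> <0 0 1> <0 0 2> <0 1 0> <0 1 1> <0 1 2> <1 0 0> <1 0 1> <1 0 2> <1 1 1> <1 1 2>
under PSO → <0 0 0> <0 0 1> <0 0 2> <0 1 0> <0 1 1> <0 1 2> <1 0 0> <1 0 1> <1 0 2> <1 1 0> <1 1 1> <1 1 2>
target <1 1 0> ∈ {PSO}

SC:no TSO:no PSO:yes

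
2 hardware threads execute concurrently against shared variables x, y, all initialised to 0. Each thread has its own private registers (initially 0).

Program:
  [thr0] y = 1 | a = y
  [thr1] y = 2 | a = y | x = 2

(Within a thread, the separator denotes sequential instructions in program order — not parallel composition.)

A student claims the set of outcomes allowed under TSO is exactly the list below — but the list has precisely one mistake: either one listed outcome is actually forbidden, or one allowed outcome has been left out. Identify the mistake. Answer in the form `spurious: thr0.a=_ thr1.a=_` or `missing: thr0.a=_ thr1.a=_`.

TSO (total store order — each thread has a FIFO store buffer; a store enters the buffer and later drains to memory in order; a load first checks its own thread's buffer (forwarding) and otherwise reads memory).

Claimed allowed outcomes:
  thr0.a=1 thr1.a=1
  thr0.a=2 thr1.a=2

outcome vector order: (thr0.a,thr1.a)
under TSO → 1/1 1/2 2/2
TSO∖claimed = {1/2}

missing: thr0.a=1 thr1.a=2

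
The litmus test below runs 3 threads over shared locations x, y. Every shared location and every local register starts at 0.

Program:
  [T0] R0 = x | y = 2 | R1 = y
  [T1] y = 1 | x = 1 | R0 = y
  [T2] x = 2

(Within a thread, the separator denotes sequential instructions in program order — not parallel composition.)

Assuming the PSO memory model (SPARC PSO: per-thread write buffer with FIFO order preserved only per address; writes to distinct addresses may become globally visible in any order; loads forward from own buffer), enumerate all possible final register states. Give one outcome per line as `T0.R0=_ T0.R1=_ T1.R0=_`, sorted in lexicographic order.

T0.R0=0 T0.R1=1 T1.R0=1
T0.R0=0 T0.R1=2 T1.R0=1
T0.R0=0 T0.R1=2 T1.R0=2
T0.R0=1 T0.R1=1 T1.R0=1
T0.R0=1 T0.R1=2 T1.R0=1
T0.R0=1 T0.R1=2 T1.R0=2
T0.R0=2 T0.R1=1 T1.R0=1
T0.R0=2 T0.R1=2 T1.R0=1
T0.R0=2 T0.R1=2 T1.R0=2

outcome vector order: (T0.R0,T0.R1,T1.R0)
|PSO outcomes| = 9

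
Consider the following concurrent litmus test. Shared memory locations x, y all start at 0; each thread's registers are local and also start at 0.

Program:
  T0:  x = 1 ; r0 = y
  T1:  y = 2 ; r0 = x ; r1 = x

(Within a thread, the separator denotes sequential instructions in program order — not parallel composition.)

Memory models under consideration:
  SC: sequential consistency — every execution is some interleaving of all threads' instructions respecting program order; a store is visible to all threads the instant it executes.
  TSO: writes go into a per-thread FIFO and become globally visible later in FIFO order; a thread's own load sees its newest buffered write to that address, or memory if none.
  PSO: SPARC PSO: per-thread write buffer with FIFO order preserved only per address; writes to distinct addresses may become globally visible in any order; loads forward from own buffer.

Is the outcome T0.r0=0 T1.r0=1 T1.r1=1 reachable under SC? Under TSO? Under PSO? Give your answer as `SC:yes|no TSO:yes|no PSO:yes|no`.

SC:yes TSO:yes PSO:yes

outcome vector order: (T0.r0,T1.r0,T1.r1)
under SC → 0/1/1, 2/0/0, 2/0/1, 2/1/1
under TSO → 0/0/0, 0/0/1, 0/1/1, 2/0/0, 2/0/1, 2/1/1
under PSO → 0/0/0, 0/0/1, 0/1/1, 2/0/0, 2/0/1, 2/1/1
target 0/1/1 ∈ {SC,TSO,PSO}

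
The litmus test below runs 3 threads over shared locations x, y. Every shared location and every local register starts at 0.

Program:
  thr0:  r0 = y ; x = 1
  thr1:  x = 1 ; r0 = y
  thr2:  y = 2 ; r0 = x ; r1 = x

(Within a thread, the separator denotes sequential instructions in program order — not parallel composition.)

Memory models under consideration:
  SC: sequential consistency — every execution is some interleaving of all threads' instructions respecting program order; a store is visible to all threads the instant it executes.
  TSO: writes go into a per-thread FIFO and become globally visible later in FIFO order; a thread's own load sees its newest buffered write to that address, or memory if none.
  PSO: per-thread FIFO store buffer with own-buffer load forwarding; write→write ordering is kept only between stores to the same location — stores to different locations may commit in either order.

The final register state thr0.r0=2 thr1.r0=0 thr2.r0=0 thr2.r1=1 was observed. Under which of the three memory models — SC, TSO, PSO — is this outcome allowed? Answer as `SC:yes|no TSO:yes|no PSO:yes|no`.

outcome vector order: (thr0.r0,thr1.r0,thr2.r0,thr2.r1)
SC (8): 0011; 0200; 0201; 0211; 2011; 2200; 2201; 2211
TSO (12): 0000; 0001; 0011; 0200; 0201; 0211; 2000; 2001; 2011; 2200; 2201; 2211
PSO (12): 0000; 0001; 0011; 0200; 0201; 0211; 2000; 2001; 2011; 2200; 2201; 2211
target 2001 ∈ {TSO,PSO}

SC:no TSO:yes PSO:yes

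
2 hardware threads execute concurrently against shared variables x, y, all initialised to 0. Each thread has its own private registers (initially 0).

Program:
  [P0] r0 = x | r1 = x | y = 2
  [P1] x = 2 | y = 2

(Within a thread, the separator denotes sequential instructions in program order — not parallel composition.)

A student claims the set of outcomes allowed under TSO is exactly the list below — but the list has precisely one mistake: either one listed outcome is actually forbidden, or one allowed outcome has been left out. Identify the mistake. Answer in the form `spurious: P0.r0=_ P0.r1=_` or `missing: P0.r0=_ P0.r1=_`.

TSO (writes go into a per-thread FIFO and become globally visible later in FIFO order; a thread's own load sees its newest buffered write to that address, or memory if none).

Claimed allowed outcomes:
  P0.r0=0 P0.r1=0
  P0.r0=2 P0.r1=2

missing: P0.r0=0 P0.r1=2

outcome vector order: (P0.r0,P0.r1)
under TSO → 00, 02, 22
TSO∖claimed = {02}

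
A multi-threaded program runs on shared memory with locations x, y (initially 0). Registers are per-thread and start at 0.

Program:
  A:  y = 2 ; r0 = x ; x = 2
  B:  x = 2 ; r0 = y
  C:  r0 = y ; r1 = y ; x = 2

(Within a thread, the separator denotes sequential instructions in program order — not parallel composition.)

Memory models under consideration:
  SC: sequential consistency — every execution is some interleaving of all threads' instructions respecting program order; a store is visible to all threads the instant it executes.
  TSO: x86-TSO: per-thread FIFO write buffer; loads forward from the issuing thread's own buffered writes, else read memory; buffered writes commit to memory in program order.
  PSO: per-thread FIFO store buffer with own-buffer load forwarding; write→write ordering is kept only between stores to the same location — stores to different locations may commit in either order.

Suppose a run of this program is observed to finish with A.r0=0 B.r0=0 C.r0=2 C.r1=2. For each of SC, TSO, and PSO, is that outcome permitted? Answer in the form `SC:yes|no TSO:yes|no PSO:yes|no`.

SC:no TSO:yes PSO:yes

outcome vector order: (A.r0,B.r0,C.r0,C.r1)
[SC] allowed = {(0,2,0,0), (0,2,0,2), (0,2,2,2), (2,0,0,0), (2,0,0,2), (2,0,2,2), (2,2,0,0), (2,2,0,2), (2,2,2,2)}
[TSO] allowed = {(0,0,0,0), (0,0,0,2), (0,0,2,2), (0,2,0,0), (0,2,0,2), (0,2,2,2), (2,0,0,0), (2,0,0,2), (2,0,2,2), (2,2,0,0), (2,2,0,2), (2,2,2,2)}
[PSO] allowed = {(0,0,0,0), (0,0,0,2), (0,0,2,2), (0,2,0,0), (0,2,0,2), (0,2,2,2), (2,0,0,0), (2,0,0,2), (2,0,2,2), (2,2,0,0), (2,2,0,2), (2,2,2,2)}
target (0,0,2,2) ∈ {TSO,PSO}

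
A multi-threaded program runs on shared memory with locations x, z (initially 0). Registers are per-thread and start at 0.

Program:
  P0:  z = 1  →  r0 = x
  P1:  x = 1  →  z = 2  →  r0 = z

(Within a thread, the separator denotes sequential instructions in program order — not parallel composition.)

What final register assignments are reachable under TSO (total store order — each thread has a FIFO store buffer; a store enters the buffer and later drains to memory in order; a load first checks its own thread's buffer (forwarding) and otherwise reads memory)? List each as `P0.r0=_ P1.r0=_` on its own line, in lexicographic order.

P0.r0=0 P1.r0=1
P0.r0=0 P1.r0=2
P0.r0=1 P1.r0=1
P0.r0=1 P1.r0=2

outcome vector order: (P0.r0,P1.r0)
|TSO outcomes| = 4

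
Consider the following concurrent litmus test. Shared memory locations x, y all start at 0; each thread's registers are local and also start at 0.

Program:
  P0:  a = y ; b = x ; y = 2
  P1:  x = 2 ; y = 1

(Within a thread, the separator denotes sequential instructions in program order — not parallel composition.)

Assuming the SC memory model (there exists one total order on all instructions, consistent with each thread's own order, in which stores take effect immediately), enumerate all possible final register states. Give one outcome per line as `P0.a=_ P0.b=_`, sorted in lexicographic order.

P0.a=0 P0.b=0
P0.a=0 P0.b=2
P0.a=1 P0.b=2

outcome vector order: (P0.a,P0.b)
|SC outcomes| = 3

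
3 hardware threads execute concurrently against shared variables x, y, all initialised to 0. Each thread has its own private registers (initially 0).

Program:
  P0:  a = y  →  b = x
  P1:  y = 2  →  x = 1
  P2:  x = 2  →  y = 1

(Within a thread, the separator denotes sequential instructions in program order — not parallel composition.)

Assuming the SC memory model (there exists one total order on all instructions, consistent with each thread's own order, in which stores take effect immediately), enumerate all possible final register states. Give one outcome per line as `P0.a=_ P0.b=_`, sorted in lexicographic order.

P0.a=0 P0.b=0
P0.a=0 P0.b=1
P0.a=0 P0.b=2
P0.a=1 P0.b=1
P0.a=1 P0.b=2
P0.a=2 P0.b=0
P0.a=2 P0.b=1
P0.a=2 P0.b=2

outcome vector order: (P0.a,P0.b)
|SC outcomes| = 8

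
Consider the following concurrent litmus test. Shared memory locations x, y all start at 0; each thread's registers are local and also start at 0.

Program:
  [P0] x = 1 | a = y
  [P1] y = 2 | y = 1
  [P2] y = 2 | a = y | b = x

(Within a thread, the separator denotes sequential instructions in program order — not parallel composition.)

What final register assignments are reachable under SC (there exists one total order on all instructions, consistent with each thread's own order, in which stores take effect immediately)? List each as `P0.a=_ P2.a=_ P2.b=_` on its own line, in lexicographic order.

P0.a=0 P2.a=1 P2.b=1
P0.a=0 P2.a=2 P2.b=1
P0.a=1 P2.a=1 P2.b=0
P0.a=1 P2.a=1 P2.b=1
P0.a=1 P2.a=2 P2.b=0
P0.a=1 P2.a=2 P2.b=1
P0.a=2 P2.a=1 P2.b=1
P0.a=2 P2.a=2 P2.b=0
P0.a=2 P2.a=2 P2.b=1

outcome vector order: (P0.a,P2.a,P2.b)
|SC outcomes| = 9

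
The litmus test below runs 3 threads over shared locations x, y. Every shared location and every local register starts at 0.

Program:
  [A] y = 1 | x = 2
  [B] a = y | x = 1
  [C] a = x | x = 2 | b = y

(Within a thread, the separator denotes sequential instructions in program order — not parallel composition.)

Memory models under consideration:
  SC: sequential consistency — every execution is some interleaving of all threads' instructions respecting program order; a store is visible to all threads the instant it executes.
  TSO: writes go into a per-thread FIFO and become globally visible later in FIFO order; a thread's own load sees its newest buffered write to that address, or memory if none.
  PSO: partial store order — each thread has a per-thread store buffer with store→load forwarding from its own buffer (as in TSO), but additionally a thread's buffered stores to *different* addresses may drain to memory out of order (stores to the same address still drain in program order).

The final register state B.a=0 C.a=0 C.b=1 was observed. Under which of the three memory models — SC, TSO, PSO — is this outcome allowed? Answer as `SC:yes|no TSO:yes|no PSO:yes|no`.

SC:yes TSO:yes PSO:yes

outcome vector order: (B.a,C.a,C.b)
SC (9): (0,0,0), (0,0,1), (0,1,0), (0,1,1), (0,2,1), (1,0,0), (1,0,1), (1,1,1), (1,2,1)
TSO (9): (0,0,0), (0,0,1), (0,1,0), (0,1,1), (0,2,1), (1,0,0), (1,0,1), (1,1,1), (1,2,1)
PSO (11): (0,0,0), (0,0,1), (0,1,0), (0,1,1), (0,2,0), (0,2,1), (1,0,0), (1,0,1), (1,1,1), (1,2,0), (1,2,1)
target (0,0,1) ∈ {SC,TSO,PSO}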